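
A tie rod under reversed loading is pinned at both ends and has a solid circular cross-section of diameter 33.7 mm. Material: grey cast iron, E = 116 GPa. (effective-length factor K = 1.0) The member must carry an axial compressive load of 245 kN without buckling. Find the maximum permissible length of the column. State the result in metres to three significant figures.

L_max ≈ 0.544 m

I = πd⁴/64 = π×33.7⁴/64 = 6.331×10^4 mm⁴
I = 6.331×10^-8 m⁴
At the buckling limit P_cr = P = 2.450×10^5 N
From P_cr = π²EI/(K·L)²:  L = (1/K)·√(π²EI/P_cr) = (1/1)·√(π²×1.16×10^11×6.331×10^-8/2.450×10^5)
L = 0.544 m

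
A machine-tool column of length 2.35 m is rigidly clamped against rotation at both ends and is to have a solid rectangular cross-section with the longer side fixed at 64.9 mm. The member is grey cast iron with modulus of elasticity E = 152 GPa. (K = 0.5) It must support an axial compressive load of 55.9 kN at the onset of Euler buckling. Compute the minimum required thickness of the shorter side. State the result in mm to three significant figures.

b ≈ 21.2 mm

L_e = K·L = 0.5 × 2.35 = 1.175 m
Required I = P_cr·L_e²/(π²E) = 5.590×10^4 × 1.175² / (π² × 1.52×10^11) = 5.145×10^-8 m⁴
I_req = 5.145×10^4 mm⁴
Rectangle, weak axis: I_min = h·b³/12 with h = 64.9 mm fixed  ⇒  b = (12I/h)^(1/3) = 21.2 mm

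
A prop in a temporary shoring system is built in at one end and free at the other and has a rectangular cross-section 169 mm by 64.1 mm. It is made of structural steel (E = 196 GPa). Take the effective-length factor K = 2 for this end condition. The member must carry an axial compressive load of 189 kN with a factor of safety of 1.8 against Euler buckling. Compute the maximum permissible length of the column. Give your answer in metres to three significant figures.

L_max ≈ 2.30 m

Buckling occurs about the weak axis: I_min = h·b³/12 with b = 64.1 mm (the shorter side).
I_min = 169×64.1³/12 = 3.709×10^6 mm⁴
I = 3.709×10^-6 m⁴
Required critical load P_cr = n·P = 1.8 × 189 = 340.2 kN = 3.402×10^5 N
From P_cr = π²EI/(K·L)²:  L = (1/K)·√(π²EI/P_cr) = (1/2)·√(π²×1.96×10^11×3.709×10^-6/3.402×10^5)
L = 2.30 m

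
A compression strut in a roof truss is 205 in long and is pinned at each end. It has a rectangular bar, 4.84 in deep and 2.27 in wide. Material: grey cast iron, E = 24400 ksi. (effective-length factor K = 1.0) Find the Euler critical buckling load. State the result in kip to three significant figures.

P_cr ≈ 27.0 kip

Buckling occurs about the weak axis: I_min = h·b³/12 with b = 2.27 in (the shorter side).
I_min = 4.84×2.27³/12 = 4.718 in⁴
Effective length L_e = K·L = 1 × 205 = 205.0 in
P_cr = π²EI / L_e² = π² × 24400×10³ × 4.718 / 205.0² = 2.703×10^4 lb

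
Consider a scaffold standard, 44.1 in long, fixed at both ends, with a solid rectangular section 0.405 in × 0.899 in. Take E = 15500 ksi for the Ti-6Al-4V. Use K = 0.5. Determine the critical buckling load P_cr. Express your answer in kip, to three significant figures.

Buckling occurs about the weak axis: I_min = h·b³/12 with b = 0.405 in (the shorter side).
I_min = 0.899×0.405³/12 = 4.977×10^-3 in⁴
Effective length L_e = K·L = 0.5 × 44.1 = 22.05 in
P_cr = π²EI / L_e² = π² × 15500×10³ × 4.977×10^-3 / 22.05² = 1.566×10^3 lb

P_cr ≈ 1.57 kip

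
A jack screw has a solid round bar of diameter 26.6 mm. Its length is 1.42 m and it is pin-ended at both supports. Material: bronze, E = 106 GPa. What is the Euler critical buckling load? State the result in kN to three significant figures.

I = πd⁴/64 = π×26.6⁴/64 = 2.458×10^4 mm⁴
I = 2.458×10^4 mm⁴ = 2.458×10^-8 m⁴
Effective length L_e = K·L = 1 × 1.42 = 1.420 m
P_cr = π²EI / L_e² = π² × 106×10⁹ × 2.458×10^-8 / 1.420² = 1.275×10^4 N

P_cr ≈ 12.8 kN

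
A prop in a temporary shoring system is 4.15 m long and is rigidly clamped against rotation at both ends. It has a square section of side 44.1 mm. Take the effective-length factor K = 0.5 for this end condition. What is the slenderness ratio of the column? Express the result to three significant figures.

λ ≈ 163

For a square r = a/√12 = 44.1/√12 = 12.73 mm
L_e = K·L = 0.5 × 4.15 m = 2.075 m = 2075.0 mm
λ = L_e / r_min = 2075.0 / 12.73 = 163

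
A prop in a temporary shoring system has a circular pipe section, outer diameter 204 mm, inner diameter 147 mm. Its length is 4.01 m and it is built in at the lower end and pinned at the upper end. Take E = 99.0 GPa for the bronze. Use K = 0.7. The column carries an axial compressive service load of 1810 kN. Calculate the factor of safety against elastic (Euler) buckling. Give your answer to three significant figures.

d_o = 204 mm, d_i = 147 mm
I = π(d_o⁴ − d_i⁴)/64 = π(204⁴ − 147.0⁴)/64 = 6.209×10^7 mm⁴
I = 6.209×10^7 mm⁴ = 6.209×10^-5 m⁴
Effective length L_e = K·L = 0.7 × 4.01 = 2.807 m
P_cr = π²EI / L_e² = π² × 99.0×10⁹ × 6.209×10^-5 / 2.807² = 7.700×10^6 N
Factor of safety n = P_cr / P = 7700.0 / 1810 = 4.25

n ≈ 4.25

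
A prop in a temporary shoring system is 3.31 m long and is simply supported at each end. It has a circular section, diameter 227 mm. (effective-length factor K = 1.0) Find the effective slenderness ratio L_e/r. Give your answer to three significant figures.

λ ≈ 58.3

For a solid circle r = d/4 = 227/4 = 56.75 mm
L_e = K·L = 1 × 3.31 m = 3.310 m = 3310.0 mm
λ = L_e / r_min = 3310.0 / 56.75 = 58.3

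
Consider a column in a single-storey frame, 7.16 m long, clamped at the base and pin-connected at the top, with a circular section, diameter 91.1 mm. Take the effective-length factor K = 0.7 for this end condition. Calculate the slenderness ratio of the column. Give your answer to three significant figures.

I = πd⁴/64 = π×91.1⁴/64 = 3.381×10^6 mm⁴
A = 6.518×10^3 mm²;  r_min = √(I/A) = √(3.381×10^6/6.518×10^3) = 22.78 mm
L_e = K·L = 0.7 × 7.16 m = 5.012 m = 5012.0 mm
λ = L_e / r_min = 5012.0 / 22.78 = 220

λ ≈ 220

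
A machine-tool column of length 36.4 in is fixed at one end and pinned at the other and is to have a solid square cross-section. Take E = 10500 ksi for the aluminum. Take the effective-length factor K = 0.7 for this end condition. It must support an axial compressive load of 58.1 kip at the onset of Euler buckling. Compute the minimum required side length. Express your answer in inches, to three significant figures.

a ≈ 1.45 in

L_e = K·L = 0.7 × 36.4 = 25.48 in
Required I = P_cr·L_e²/(π²E) = 5.810×10^4 × 25.48² / (π² × 1.05×10^7) = 0.3640 in⁴
Solid square: I = a⁴/12  ⇒  a = (12I)^(1/4) = (12×0.3640)^(1/4) = 1.45 in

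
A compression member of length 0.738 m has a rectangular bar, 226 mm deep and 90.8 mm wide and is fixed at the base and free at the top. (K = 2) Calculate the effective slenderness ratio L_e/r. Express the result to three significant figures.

For a rectangle r_min = b/√12 = 90.8/√12 = 26.21 mm
L_e = K·L = 2 × 0.738 m = 1.476 m = 1476.0 mm
λ = L_e / r_min = 1476.0 / 26.21 = 56.3

λ ≈ 56.3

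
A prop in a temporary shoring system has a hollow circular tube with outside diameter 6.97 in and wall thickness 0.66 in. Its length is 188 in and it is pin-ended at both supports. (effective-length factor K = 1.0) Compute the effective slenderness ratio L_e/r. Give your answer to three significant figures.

Inner diameter d_i = 6.97 − 2×0.66 = 5.650 in
I = π(d_o⁴ − d_i⁴)/64 = π(6.97⁴ − 5.650⁴)/64 = 65.83 in⁴
A = 13.08 in²;  r_min = √(I/A) = √(65.83/13.08) = 2.243 in
L_e = K·L = 1 × 188 = 188.0 in
λ = L_e / r_min = 188.00 / 2.243 = 83.8

λ ≈ 83.8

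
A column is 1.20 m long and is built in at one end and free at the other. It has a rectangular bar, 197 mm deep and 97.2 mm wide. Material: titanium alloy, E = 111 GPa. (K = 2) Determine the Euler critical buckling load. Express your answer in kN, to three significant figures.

P_cr ≈ 2870 kN

Buckling occurs about the weak axis: I_min = h·b³/12 with b = 97.2 mm (the shorter side).
I_min = 197×97.2³/12 = 1.508×10^7 mm⁴
I = 1.508×10^7 mm⁴ = 1.508×10^-5 m⁴
Effective length L_e = K·L = 2 × 1.20 = 2.400 m
P_cr = π²EI / L_e² = π² × 111×10⁹ × 1.508×10^-5 / 2.400² = 2.867×10^6 N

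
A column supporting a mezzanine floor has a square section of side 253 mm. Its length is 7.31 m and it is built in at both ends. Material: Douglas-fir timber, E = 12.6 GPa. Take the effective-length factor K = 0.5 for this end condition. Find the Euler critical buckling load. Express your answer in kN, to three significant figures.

P_cr ≈ 3180 kN

I = a⁴/12 = 253⁴/12 = 3.414×10^8 mm⁴
I = 3.414×10^8 mm⁴ = 3.414×10^-4 m⁴
Effective length L_e = K·L = 0.5 × 7.31 = 3.655 m
P_cr = π²EI / L_e² = π² × 12.6×10⁹ × 3.414×10^-4 / 3.655² = 3.178×10^6 N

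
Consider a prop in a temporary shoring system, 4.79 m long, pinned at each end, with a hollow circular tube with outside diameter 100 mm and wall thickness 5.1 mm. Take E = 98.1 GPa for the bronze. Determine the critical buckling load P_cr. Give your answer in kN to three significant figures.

Inner diameter d_i = 100 − 2×5.1 = 89.80 mm
I = π(d_o⁴ − d_i⁴)/64 = π(100⁴ − 89.80⁴)/64 = 1.717×10^6 mm⁴
I = 1.717×10^6 mm⁴ = 1.717×10^-6 m⁴
Effective length L_e = K·L = 1 × 4.79 = 4.790 m
P_cr = π²EI / L_e² = π² × 98.1×10⁹ × 1.717×10^-6 / 4.790² = 7.244×10^4 N

P_cr ≈ 72.4 kN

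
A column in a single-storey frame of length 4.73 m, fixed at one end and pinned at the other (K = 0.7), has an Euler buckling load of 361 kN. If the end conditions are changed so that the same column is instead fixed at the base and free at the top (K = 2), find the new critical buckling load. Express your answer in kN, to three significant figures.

P_cr ≈ 44.2 kN

P_cr ∝ 1/K², so P_cr,new = P_cr,old × (K_old/K_new)² = 361 × (0.7/2)²
= 361 × 0.1225 = 44.2 kN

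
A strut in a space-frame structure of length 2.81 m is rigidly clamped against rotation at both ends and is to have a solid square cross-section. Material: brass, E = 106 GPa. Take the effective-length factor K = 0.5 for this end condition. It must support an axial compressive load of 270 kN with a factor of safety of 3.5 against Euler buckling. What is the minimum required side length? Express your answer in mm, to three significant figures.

a ≈ 68.0 mm

Required P_cr = n·P = 3.5 × 270 = 945.0 kN
L_e = K·L = 0.5 × 2.81 = 1.405 m
Required I = P_cr·L_e²/(π²E) = 9.450×10^5 × 1.405² / (π² × 1.06×10^11) = 1.783×10^-6 m⁴
I_req = 1.783×10^6 mm⁴
Solid square: I = a⁴/12  ⇒  a = (12I)^(1/4) = (12×1.783×10^6)^(1/4) = 68.0 mm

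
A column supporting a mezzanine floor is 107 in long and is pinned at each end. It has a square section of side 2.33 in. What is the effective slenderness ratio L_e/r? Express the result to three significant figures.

λ ≈ 159

For a square r = a/√12 = 2.33/√12 = 0.6726 in
L_e = K·L = 1 × 107 = 107.0 in
λ = L_e / r_min = 107.00 / 0.6726 = 159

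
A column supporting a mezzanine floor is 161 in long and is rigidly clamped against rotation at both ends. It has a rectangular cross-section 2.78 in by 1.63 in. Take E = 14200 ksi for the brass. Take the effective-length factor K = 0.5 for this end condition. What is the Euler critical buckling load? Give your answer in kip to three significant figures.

Buckling occurs about the weak axis: I_min = h·b³/12 with b = 1.63 in (the shorter side).
I_min = 2.78×1.63³/12 = 1.003 in⁴
Effective length L_e = K·L = 0.5 × 161 = 80.50 in
P_cr = π²EI / L_e² = π² × 14200×10³ × 1.003 / 80.50² = 2.170×10^4 lb

P_cr ≈ 21.7 kip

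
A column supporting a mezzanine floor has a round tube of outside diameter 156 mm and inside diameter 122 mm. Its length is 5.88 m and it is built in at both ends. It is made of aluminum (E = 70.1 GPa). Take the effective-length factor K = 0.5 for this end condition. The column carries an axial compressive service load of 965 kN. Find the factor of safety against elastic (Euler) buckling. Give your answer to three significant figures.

n ≈ 1.51

d_o = 156 mm, d_i = 122 mm
I = π(d_o⁴ − d_i⁴)/64 = π(156⁴ − 122.0⁴)/64 = 1.820×10^7 mm⁴
I = 1.820×10^7 mm⁴ = 1.820×10^-5 m⁴
Effective length L_e = K·L = 0.5 × 5.88 = 2.940 m
P_cr = π²EI / L_e² = π² × 70.1×10⁹ × 1.820×10^-5 / 2.940² = 1.457×10^6 N
Factor of safety n = P_cr / P = 1456.5 / 965 = 1.51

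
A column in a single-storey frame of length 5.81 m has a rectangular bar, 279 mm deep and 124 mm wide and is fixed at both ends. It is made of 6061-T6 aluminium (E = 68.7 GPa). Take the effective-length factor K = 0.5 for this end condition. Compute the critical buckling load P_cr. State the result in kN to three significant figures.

Buckling occurs about the weak axis: I_min = h·b³/12 with b = 124 mm (the shorter side).
I_min = 279×124³/12 = 4.433×10^7 mm⁴
I = 4.433×10^7 mm⁴ = 4.433×10^-5 m⁴
Effective length L_e = K·L = 0.5 × 5.81 = 2.905 m
P_cr = π²EI / L_e² = π² × 68.7×10⁹ × 4.433×10^-5 / 2.905² = 3.562×10^6 N

P_cr ≈ 3560 kN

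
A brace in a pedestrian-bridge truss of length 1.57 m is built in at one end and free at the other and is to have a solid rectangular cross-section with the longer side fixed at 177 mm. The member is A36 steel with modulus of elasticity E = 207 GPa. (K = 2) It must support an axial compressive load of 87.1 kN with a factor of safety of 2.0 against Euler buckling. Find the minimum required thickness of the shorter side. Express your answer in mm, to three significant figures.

b ≈ 38.5 mm

Required P_cr = n·P = 2.0 × 87.1 = 174.2 kN
L_e = K·L = 2 × 1.57 = 3.140 m
Required I = P_cr·L_e²/(π²E) = 1.742×10^5 × 3.140² / (π² × 2.07×10^11) = 8.407×10^-7 m⁴
I_req = 8.407×10^5 mm⁴
Rectangle, weak axis: I_min = h·b³/12 with h = 177 mm fixed  ⇒  b = (12I/h)^(1/3) = 38.5 mm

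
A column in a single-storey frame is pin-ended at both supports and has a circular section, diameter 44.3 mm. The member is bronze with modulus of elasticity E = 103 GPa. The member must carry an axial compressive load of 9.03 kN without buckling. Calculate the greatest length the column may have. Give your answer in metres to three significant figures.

L_max ≈ 4.61 m

I = πd⁴/64 = π×44.3⁴/64 = 1.891×10^5 mm⁴
I = 1.891×10^-7 m⁴
At the buckling limit P_cr = P = 9.030×10^3 N
From P_cr = π²EI/(K·L)²:  L = (1/K)·√(π²EI/P_cr) = (1/1)·√(π²×1.03×10^11×1.891×10^-7/9.030×10^3)
L = 4.61 m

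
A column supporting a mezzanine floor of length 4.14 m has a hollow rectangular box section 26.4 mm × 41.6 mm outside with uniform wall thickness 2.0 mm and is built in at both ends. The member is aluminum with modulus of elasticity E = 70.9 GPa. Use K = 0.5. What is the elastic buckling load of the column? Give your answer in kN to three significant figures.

P_cr ≈ 4.67 kN

Inner dimensions: h_i = 41.6 − 2×2.0 = 37.60 mm, b_i = 26.4 − 2×2.0 = 22.40 mm
Weak-axis I_min = (h_o·b_o³ − h_i·b_i³)/12 with b_o = 26.4, b_i = 22.40 mm (shorter outer/inner sides).
I_min = (41.6×26.4³ − 37.60×22.40³)/12 = 2.857×10^4 mm⁴
I = 2.857×10^4 mm⁴ = 2.857×10^-8 m⁴
Effective length L_e = K·L = 0.5 × 4.14 = 2.070 m
P_cr = π²EI / L_e² = π² × 70.9×10⁹ × 2.857×10^-8 / 2.070² = 4.666×10^3 N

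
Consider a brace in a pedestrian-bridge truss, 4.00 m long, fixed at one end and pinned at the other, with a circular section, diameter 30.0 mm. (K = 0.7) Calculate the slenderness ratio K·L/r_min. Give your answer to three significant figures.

For a solid circle r = d/4 = 30.0/4 = 7.500 mm
L_e = K·L = 0.7 × 4.00 m = 2.800 m = 2800.0 mm
λ = L_e / r_min = 2800.0 / 7.500 = 373

λ ≈ 373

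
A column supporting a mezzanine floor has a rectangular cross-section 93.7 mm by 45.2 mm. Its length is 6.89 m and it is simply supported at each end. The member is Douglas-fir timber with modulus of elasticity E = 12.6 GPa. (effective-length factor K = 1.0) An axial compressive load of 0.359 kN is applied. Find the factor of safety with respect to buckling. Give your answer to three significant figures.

n ≈ 5.26

Buckling occurs about the weak axis: I_min = h·b³/12 with b = 45.2 mm (the shorter side).
I_min = 93.7×45.2³/12 = 7.211×10^5 mm⁴
I = 7.211×10^5 mm⁴ = 7.211×10^-7 m⁴
Effective length L_e = K·L = 1 × 6.89 = 6.890 m
P_cr = π²EI / L_e² = π² × 12.6×10⁹ × 7.211×10^-7 / 6.890² = 1.889×10^3 N
Factor of safety n = P_cr / P = 1.8889 / 0.359 = 5.26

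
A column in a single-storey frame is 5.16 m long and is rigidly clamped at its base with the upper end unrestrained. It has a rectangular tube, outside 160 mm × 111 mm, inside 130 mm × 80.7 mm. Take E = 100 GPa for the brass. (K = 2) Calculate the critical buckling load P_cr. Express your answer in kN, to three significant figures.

P_cr ≈ 116 kN

Weak-axis I_min = (h_o·b_o³ − h_i·b_i³)/12 with b_o = 111, b_i = 80.70 mm (shorter outer/inner sides).
I_min = (160×111³ − 130.0×80.70³)/12 = 1.254×10^7 mm⁴
I = 1.254×10^7 mm⁴ = 1.254×10^-5 m⁴
Effective length L_e = K·L = 2 × 5.16 = 10.32 m
P_cr = π²EI / L_e² = π² × 100×10⁹ × 1.254×10^-5 / 10.32² = 1.162×10^5 N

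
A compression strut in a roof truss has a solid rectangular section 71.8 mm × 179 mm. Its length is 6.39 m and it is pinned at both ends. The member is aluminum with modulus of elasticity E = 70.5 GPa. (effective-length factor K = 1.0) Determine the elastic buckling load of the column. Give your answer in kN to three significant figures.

Buckling occurs about the weak axis: I_min = h·b³/12 with b = 71.8 mm (the shorter side).
I_min = 179×71.8³/12 = 5.521×10^6 mm⁴
I = 5.521×10^6 mm⁴ = 5.521×10^-6 m⁴
Effective length L_e = K·L = 1 × 6.39 = 6.390 m
P_cr = π²EI / L_e² = π² × 70.5×10⁹ × 5.521×10^-6 / 6.390² = 9.409×10^4 N

P_cr ≈ 94.1 kN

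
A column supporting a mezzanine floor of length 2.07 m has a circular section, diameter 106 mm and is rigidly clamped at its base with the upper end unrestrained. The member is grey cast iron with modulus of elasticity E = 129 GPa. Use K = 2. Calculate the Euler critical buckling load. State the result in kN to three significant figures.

I = πd⁴/64 = π×106⁴/64 = 6.197×10^6 mm⁴
I = 6.197×10^6 mm⁴ = 6.197×10^-6 m⁴
Effective length L_e = K·L = 2 × 2.07 = 4.140 m
P_cr = π²EI / L_e² = π² × 129×10⁹ × 6.197×10^-6 / 4.140² = 4.603×10^5 N

P_cr ≈ 460 kN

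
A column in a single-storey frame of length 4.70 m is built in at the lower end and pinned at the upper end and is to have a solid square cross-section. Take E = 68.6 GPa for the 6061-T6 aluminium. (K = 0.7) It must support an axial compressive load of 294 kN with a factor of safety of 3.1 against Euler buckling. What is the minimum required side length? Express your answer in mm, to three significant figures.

Required P_cr = n·P = 3.1 × 294 = 911.4 kN
L_e = K·L = 0.7 × 4.70 = 3.290 m
Required I = P_cr·L_e²/(π²E) = 9.114×10^5 × 3.290² / (π² × 6.86×10^10) = 1.457×10^-5 m⁴
I_req = 1.457×10^7 mm⁴
Solid square: I = a⁴/12  ⇒  a = (12I)^(1/4) = (12×1.457×10^7)^(1/4) = 115 mm

a ≈ 115 mm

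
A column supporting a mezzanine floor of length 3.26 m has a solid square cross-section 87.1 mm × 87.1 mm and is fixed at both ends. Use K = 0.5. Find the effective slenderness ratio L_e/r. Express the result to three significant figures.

I = a⁴/12 = 87.1⁴/12 = 4.796×10^6 mm⁴
A = 7.586×10^3 mm²;  r_min = √(I/A) = √(4.796×10^6/7.586×10^3) = 25.14 mm
L_e = K·L = 0.5 × 3.26 m = 1.630 m = 1630.0 mm
λ = L_e / r_min = 1630.0 / 25.14 = 64.8

λ ≈ 64.8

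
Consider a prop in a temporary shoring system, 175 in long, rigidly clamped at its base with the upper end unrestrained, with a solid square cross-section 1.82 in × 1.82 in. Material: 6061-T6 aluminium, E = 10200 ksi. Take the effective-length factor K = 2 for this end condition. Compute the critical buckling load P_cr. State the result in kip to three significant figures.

I = a⁴/12 = 1.82⁴/12 = 0.9143 in⁴
Effective length L_e = K·L = 2 × 175 = 350.0 in
P_cr = π²EI / L_e² = π² × 10200×10³ × 0.9143 / 350.0² = 751.4 lb

P_cr ≈ 0.751 kip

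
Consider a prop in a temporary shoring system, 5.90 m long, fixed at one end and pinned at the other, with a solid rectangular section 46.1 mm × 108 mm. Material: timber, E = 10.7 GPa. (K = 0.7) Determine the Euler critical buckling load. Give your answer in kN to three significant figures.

Buckling occurs about the weak axis: I_min = h·b³/12 with b = 46.1 mm (the shorter side).
I_min = 108×46.1³/12 = 8.817×10^5 mm⁴
I = 8.817×10^5 mm⁴ = 8.817×10^-7 m⁴
Effective length L_e = K·L = 0.7 × 5.90 = 4.130 m
P_cr = π²EI / L_e² = π² × 10.7×10⁹ × 8.817×10^-7 / 4.130² = 5.459×10^3 N

P_cr ≈ 5.46 kN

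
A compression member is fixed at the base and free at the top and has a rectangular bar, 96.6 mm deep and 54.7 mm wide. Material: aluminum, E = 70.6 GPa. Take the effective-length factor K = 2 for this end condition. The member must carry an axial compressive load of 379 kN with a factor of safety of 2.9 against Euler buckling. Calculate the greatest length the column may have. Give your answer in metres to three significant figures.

Buckling occurs about the weak axis: I_min = h·b³/12 with b = 54.7 mm (the shorter side).
I_min = 96.6×54.7³/12 = 1.318×10^6 mm⁴
I = 1.318×10^-6 m⁴
Required critical load P_cr = n·P = 2.9 × 379 = 1099 kN = 1.099×10^6 N
From P_cr = π²EI/(K·L)²:  L = (1/K)·√(π²EI/P_cr) = (1/2)·√(π²×7.06×10^10×1.318×10^-6/1.099×10^6)
L = 0.457 m

L_max ≈ 0.457 m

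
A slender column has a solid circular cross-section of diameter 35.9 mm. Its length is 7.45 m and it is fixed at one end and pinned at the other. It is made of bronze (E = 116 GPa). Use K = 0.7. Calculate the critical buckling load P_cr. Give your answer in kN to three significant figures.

P_cr ≈ 3.43 kN

I = πd⁴/64 = π×35.9⁴/64 = 8.154×10^4 mm⁴
I = 8.154×10^4 mm⁴ = 8.154×10^-8 m⁴
Effective length L_e = K·L = 0.7 × 7.45 = 5.215 m
P_cr = π²EI / L_e² = π² × 116×10⁹ × 8.154×10^-8 / 5.215² = 3.432×10^3 N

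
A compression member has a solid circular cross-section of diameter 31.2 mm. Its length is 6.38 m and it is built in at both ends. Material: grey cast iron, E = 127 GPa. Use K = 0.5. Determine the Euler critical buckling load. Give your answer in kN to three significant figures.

P_cr ≈ 5.73 kN

I = πd⁴/64 = π×31.2⁴/64 = 4.651×10^4 mm⁴
I = 4.651×10^4 mm⁴ = 4.651×10^-8 m⁴
Effective length L_e = K·L = 0.5 × 6.38 = 3.190 m
P_cr = π²EI / L_e² = π² × 127×10⁹ × 4.651×10^-8 / 3.190² = 5.729×10^3 N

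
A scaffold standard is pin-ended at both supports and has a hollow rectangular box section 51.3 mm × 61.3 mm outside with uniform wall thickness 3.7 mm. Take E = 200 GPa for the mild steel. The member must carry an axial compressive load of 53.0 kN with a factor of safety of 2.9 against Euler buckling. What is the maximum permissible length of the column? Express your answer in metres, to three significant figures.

Inner dimensions: h_i = 61.3 − 2×3.7 = 53.90 mm, b_i = 51.3 − 2×3.7 = 43.90 mm
Weak-axis I_min = (h_o·b_o³ − h_i·b_i³)/12 with b_o = 51.3, b_i = 43.90 mm (shorter outer/inner sides).
I_min = (61.3×51.3³ − 53.90×43.90³)/12 = 3.096×10^5 mm⁴
I = 3.096×10^-7 m⁴
Required critical load P_cr = n·P = 2.9 × 53.0 = 153.7 kN = 1.537×10^5 N
From P_cr = π²EI/(K·L)²:  L = (1/K)·√(π²EI/P_cr) = (1/1)·√(π²×2.00×10^11×3.096×10^-7/1.537×10^5)
L = 1.99 m

L_max ≈ 1.99 m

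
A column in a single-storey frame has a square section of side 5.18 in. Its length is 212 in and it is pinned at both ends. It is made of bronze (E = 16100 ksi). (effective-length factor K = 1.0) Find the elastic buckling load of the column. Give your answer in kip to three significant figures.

P_cr ≈ 212 kip

I = a⁴/12 = 5.18⁴/12 = 60.00 in⁴
Effective length L_e = K·L = 1 × 212 = 212.0 in
P_cr = π²EI / L_e² = π² × 16100×10³ × 60.00 / 212.0² = 2.121×10^5 lb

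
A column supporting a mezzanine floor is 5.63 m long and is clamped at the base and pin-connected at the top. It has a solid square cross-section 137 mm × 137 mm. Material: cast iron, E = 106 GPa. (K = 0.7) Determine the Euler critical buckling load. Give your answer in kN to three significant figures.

I = a⁴/12 = 137⁴/12 = 2.936×10^7 mm⁴
I = 2.936×10^7 mm⁴ = 2.936×10^-5 m⁴
Effective length L_e = K·L = 0.7 × 5.63 = 3.941 m
P_cr = π²EI / L_e² = π² × 106×10⁹ × 2.936×10^-5 / 3.941² = 1.977×10^6 N

P_cr ≈ 1980 kN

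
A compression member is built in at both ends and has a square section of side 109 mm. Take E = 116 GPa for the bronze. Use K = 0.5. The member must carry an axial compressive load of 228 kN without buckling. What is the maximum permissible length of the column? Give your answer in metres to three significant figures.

I = a⁴/12 = 109⁴/12 = 1.176×10^7 mm⁴
I = 1.176×10^-5 m⁴
At the buckling limit P_cr = P = 2.280×10^5 N
From P_cr = π²EI/(K·L)²:  L = (1/K)·√(π²EI/P_cr) = (1/0.5)·√(π²×1.16×10^11×1.176×10^-5/2.280×10^5)
L = 15.4 m

L_max ≈ 15.4 m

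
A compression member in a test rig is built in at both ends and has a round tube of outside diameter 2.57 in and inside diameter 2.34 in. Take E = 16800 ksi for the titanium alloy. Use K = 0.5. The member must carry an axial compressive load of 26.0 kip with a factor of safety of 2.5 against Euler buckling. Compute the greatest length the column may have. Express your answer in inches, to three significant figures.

d_o = 2.57 in, d_i = 2.34 in
I = π(d_o⁴ − d_i⁴)/64 = π(2.57⁴ − 2.340⁴)/64 = 0.6697 in⁴
Required critical load P_cr = n·P = 2.5 × 26.0 = 65.00 kip = 6.500×10^4 lb
From P_cr = π²EI/(K·L)²:  L = (1/K)·√(π²EI/P_cr) = (1/0.5)·√(π²×1.68×10^7×0.6697/6.500×10^4)
L = 82.7 in

L_max ≈ 82.7 in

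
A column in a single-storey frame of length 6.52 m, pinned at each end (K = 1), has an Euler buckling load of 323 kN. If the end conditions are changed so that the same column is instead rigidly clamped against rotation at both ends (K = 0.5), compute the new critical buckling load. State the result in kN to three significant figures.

P_cr ∝ 1/K², so P_cr,new = P_cr,old × (K_old/K_new)² = 323 × (1/0.5)²
= 323 × 4.000 = 1290 kN

P_cr ≈ 1290 kN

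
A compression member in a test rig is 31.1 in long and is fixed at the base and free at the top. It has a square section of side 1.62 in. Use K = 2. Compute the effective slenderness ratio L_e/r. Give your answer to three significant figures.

λ ≈ 133

For a square r = a/√12 = 1.62/√12 = 0.4677 in
L_e = K·L = 2 × 31.1 = 62.20 in
λ = L_e / r_min = 62.200 / 0.4677 = 133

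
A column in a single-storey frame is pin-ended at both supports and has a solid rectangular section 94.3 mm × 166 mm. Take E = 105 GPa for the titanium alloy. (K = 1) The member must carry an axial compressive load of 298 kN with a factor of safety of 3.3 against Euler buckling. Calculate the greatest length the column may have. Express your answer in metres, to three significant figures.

Buckling occurs about the weak axis: I_min = h·b³/12 with b = 94.3 mm (the shorter side).
I_min = 166×94.3³/12 = 1.160×10^7 mm⁴
I = 1.160×10^-5 m⁴
Required critical load P_cr = n·P = 3.3 × 298 = 983.4 kN = 9.834×10^5 N
From P_cr = π²EI/(K·L)²:  L = (1/K)·√(π²EI/P_cr) = (1/1)·√(π²×1.05×10^11×1.160×10^-5/9.834×10^5)
L = 3.50 m

L_max ≈ 3.50 m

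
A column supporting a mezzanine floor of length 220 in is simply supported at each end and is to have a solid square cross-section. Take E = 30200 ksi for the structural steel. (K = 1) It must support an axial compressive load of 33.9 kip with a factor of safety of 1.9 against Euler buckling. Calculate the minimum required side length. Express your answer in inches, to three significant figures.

a ≈ 3.35 in

Required P_cr = n·P = 1.9 × 33.9 = 64.41 kip
L_e = K·L = 1 × 220 = 220.0 in
Required I = P_cr·L_e²/(π²E) = 6.441×10^4 × 220.0² / (π² × 3.02×10^7) = 10.46 in⁴
Solid square: I = a⁴/12  ⇒  a = (12I)^(1/4) = (12×10.46)^(1/4) = 3.35 in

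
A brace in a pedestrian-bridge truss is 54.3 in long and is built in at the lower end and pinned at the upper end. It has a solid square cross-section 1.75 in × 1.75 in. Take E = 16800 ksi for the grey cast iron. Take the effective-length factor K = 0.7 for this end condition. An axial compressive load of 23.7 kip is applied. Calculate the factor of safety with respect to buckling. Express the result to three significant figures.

I = a⁴/12 = 1.75⁴/12 = 0.7816 in⁴
Effective length L_e = K·L = 0.7 × 54.3 = 38.01 in
P_cr = π²EI / L_e² = π² × 16800×10³ × 0.7816 / 38.01² = 8.970×10^4 lb
Factor of safety n = P_cr / P = 89.698 / 23.7 = 3.78

n ≈ 3.78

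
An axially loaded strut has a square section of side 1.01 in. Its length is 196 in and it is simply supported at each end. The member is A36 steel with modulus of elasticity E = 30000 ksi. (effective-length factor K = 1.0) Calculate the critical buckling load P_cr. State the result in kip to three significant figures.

I = a⁴/12 = 1.01⁴/12 = 8.672×10^-2 in⁴
Effective length L_e = K·L = 1 × 196 = 196.0 in
P_cr = π²EI / L_e² = π² × 30000×10³ × 8.672×10^-2 / 196.0² = 668.4 lb

P_cr ≈ 0.668 kip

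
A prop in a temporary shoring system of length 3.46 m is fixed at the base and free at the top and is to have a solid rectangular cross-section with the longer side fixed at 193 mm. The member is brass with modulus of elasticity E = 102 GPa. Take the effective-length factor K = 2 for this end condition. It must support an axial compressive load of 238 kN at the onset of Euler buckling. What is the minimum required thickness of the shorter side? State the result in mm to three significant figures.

L_e = K·L = 2 × 3.46 = 6.920 m
Required I = P_cr·L_e²/(π²E) = 2.380×10^5 × 6.920² / (π² × 1.02×10^11) = 1.132×10^-5 m⁴
I_req = 1.132×10^7 mm⁴
Rectangle, weak axis: I_min = h·b³/12 with h = 193 mm fixed  ⇒  b = (12I/h)^(1/3) = 89.0 mm

b ≈ 89.0 mm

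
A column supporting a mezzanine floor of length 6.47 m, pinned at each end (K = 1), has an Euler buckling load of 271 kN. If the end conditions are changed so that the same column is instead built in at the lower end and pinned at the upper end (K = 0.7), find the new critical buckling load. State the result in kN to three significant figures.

P_cr ∝ 1/K², so P_cr,new = P_cr,old × (K_old/K_new)² = 271 × (1/0.7)²
= 271 × 2.041 = 553 kN

P_cr ≈ 553 kN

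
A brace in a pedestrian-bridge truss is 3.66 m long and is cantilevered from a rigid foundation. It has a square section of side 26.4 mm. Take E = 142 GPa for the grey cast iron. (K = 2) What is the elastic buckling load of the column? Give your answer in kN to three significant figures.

I = a⁴/12 = 26.4⁴/12 = 4.048×10^4 mm⁴
I = 4.048×10^4 mm⁴ = 4.048×10^-8 m⁴
Effective length L_e = K·L = 2 × 3.66 = 7.320 m
P_cr = π²EI / L_e² = π² × 142×10⁹ × 4.048×10^-8 / 7.320² = 1.059×10^3 N

P_cr ≈ 1.06 kN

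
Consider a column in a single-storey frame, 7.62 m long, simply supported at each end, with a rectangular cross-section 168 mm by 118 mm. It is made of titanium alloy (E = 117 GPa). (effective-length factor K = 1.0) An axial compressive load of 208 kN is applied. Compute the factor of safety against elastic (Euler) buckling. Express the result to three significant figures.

n ≈ 2.20

Buckling occurs about the weak axis: I_min = h·b³/12 with b = 118 mm (the shorter side).
I_min = 168×118³/12 = 2.300×10^7 mm⁴
I = 2.300×10^7 mm⁴ = 2.300×10^-5 m⁴
Effective length L_e = K·L = 1 × 7.62 = 7.620 m
P_cr = π²EI / L_e² = π² × 117×10⁹ × 2.300×10^-5 / 7.620² = 4.575×10^5 N
Factor of safety n = P_cr / P = 457.46 / 208 = 2.20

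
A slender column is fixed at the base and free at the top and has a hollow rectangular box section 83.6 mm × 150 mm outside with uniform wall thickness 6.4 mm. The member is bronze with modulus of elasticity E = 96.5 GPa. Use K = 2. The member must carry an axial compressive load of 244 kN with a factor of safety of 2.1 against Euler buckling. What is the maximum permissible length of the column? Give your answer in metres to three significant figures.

Inner dimensions: h_i = 150 − 2×6.4 = 137.2 mm, b_i = 83.6 − 2×6.4 = 70.80 mm
Weak-axis I_min = (h_o·b_o³ − h_i·b_i³)/12 with b_o = 83.6, b_i = 70.80 mm (shorter outer/inner sides).
I_min = (150×83.6³ − 137.2×70.80³)/12 = 3.246×10^6 mm⁴
I = 3.246×10^-6 m⁴
Required critical load P_cr = n·P = 2.1 × 244 = 512.4 kN = 5.124×10^5 N
From P_cr = π²EI/(K·L)²:  L = (1/K)·√(π²EI/P_cr) = (1/2)·√(π²×9.65×10^10×3.246×10^-6/5.124×10^5)
L = 1.23 m

L_max ≈ 1.23 m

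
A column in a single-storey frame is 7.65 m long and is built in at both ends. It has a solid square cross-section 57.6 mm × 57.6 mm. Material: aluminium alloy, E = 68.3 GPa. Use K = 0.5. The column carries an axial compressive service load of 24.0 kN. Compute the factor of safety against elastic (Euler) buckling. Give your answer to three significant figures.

n ≈ 1.76

I = a⁴/12 = 57.6⁴/12 = 9.173×10^5 mm⁴
I = 9.173×10^5 mm⁴ = 9.173×10^-7 m⁴
Effective length L_e = K·L = 0.5 × 7.65 = 3.825 m
P_cr = π²EI / L_e² = π² × 68.3×10⁹ × 9.173×10^-7 / 3.825² = 4.226×10^4 N
Factor of safety n = P_cr / P = 42.264 / 24.0 = 1.76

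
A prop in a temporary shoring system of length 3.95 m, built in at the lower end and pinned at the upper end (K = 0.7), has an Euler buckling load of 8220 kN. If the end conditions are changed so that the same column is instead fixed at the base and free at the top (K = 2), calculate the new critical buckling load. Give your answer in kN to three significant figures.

P_cr ∝ 1/K², so P_cr,new = P_cr,old × (K_old/K_new)² = 8220 × (0.7/2)²
= 8220 × 0.1225 = 1010 kN

P_cr ≈ 1010 kN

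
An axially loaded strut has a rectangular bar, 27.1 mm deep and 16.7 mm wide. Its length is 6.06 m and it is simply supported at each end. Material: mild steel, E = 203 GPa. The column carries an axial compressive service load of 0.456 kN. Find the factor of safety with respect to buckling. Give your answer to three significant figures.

n ≈ 1.26

Buckling occurs about the weak axis: I_min = h·b³/12 with b = 16.7 mm (the shorter side).
I_min = 27.1×16.7³/12 = 1.052×10^4 mm⁴
I = 1.052×10^4 mm⁴ = 1.052×10^-8 m⁴
Effective length L_e = K·L = 1 × 6.06 = 6.060 m
P_cr = π²EI / L_e² = π² × 203×10⁹ × 1.052×10^-8 / 6.060² = 573.8 N
Factor of safety n = P_cr / P = 0.57384 / 0.456 = 1.26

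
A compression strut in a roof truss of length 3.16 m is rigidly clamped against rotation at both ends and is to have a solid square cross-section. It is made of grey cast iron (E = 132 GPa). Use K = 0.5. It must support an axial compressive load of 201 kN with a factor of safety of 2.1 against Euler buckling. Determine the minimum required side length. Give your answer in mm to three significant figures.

Required P_cr = n·P = 2.1 × 201 = 422.1 kN
L_e = K·L = 0.5 × 3.16 = 1.580 m
Required I = P_cr·L_e²/(π²E) = 4.221×10^5 × 1.580² / (π² × 1.32×10^11) = 8.088×10^-7 m⁴
I_req = 8.088×10^5 mm⁴
Solid square: I = a⁴/12  ⇒  a = (12I)^(1/4) = (12×8.088×10^5)^(1/4) = 55.8 mm

a ≈ 55.8 mm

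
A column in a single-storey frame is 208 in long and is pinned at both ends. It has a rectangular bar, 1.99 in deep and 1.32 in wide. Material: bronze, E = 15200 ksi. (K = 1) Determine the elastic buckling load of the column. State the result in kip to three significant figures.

P_cr ≈ 1.32 kip

Buckling occurs about the weak axis: I_min = h·b³/12 with b = 1.32 in (the shorter side).
I_min = 1.99×1.32³/12 = 0.3814 in⁴
Effective length L_e = K·L = 1 × 208 = 208.0 in
P_cr = π²EI / L_e² = π² × 15200×10³ × 0.3814 / 208.0² = 1.323×10^3 lb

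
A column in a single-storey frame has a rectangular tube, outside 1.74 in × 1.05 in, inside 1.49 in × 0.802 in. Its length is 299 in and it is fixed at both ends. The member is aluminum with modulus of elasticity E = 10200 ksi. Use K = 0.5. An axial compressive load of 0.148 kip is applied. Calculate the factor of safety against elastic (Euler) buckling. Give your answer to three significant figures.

n ≈ 3.16

Weak-axis I_min = (h_o·b_o³ − h_i·b_i³)/12 with b_o = 1.05, b_i = 0.8020 in (shorter outer/inner sides).
I_min = (1.74×1.05³ − 1.490×0.8020³)/12 = 0.1038 in⁴
Effective length L_e = K·L = 0.5 × 299 = 149.5 in
P_cr = π²EI / L_e² = π² × 10200×10³ × 0.1038 / 149.5² = 467.6 lb
Factor of safety n = P_cr / P = 0.46756 / 0.148 = 3.16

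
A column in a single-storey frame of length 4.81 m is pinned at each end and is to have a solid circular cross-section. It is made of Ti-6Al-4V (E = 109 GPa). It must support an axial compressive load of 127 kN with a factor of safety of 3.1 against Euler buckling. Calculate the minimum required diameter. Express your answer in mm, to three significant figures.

d ≈ 115 mm

Required P_cr = n·P = 3.1 × 127 = 393.7 kN
L_e = K·L = 1 × 4.81 = 4.810 m
Required I = P_cr·L_e²/(π²E) = 3.937×10^5 × 4.810² / (π² × 1.09×10^11) = 8.467×10^-6 m⁴
I_req = 8.467×10^6 mm⁴
Solid circle: I = πd⁴/64  ⇒  d = (64I/π)^(1/4) = (64×8.467×10^6/π)^(1/4) = 115 mm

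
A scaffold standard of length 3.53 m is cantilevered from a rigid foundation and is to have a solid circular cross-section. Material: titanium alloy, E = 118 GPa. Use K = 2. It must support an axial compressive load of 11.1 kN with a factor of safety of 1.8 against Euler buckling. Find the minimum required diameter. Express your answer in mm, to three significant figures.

Required P_cr = n·P = 1.8 × 11.1 = 19.98 kN
L_e = K·L = 2 × 3.53 = 7.060 m
Required I = P_cr·L_e²/(π²E) = 1.998×10^4 × 7.060² / (π² × 1.18×10^11) = 8.551×10^-7 m⁴
I_req = 8.551×10^5 mm⁴
Solid circle: I = πd⁴/64  ⇒  d = (64I/π)^(1/4) = (64×8.551×10^5/π)^(1/4) = 64.6 mm

d ≈ 64.6 mm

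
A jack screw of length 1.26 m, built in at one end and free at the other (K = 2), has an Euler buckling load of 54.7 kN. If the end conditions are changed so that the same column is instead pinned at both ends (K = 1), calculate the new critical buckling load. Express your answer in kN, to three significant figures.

P_cr ≈ 219 kN

P_cr ∝ 1/K², so P_cr,new = P_cr,old × (K_old/K_new)² = 54.7 × (2/1)²
= 54.7 × 4.000 = 219 kN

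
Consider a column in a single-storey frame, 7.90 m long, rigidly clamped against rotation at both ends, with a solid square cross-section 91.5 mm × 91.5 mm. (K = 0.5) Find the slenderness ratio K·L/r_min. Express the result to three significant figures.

λ ≈ 150

I = a⁴/12 = 91.5⁴/12 = 5.841×10^6 mm⁴
A = 8.372×10^3 mm²;  r_min = √(I/A) = √(5.841×10^6/8.372×10^3) = 26.41 mm
L_e = K·L = 0.5 × 7.90 m = 3.950 m = 3950.0 mm
λ = L_e / r_min = 3950.0 / 26.41 = 150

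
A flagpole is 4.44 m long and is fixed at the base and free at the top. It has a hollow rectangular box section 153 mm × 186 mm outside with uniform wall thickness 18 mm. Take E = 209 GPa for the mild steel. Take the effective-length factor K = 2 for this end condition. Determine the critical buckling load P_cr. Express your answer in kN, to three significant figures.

Inner dimensions: h_i = 186 − 2×18 = 150.0 mm, b_i = 153 − 2×18 = 117.0 mm
Weak-axis I_min = (h_o·b_o³ − h_i·b_i³)/12 with b_o = 153, b_i = 117.0 mm (shorter outer/inner sides).
I_min = (186×153³ − 150.0×117.0³)/12 = 3.549×10^7 mm⁴
I = 3.549×10^7 mm⁴ = 3.549×10^-5 m⁴
Effective length L_e = K·L = 2 × 4.44 = 8.880 m
P_cr = π²EI / L_e² = π² × 209×10⁹ × 3.549×10^-5 / 8.880² = 9.285×10^5 N

P_cr ≈ 928 kN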